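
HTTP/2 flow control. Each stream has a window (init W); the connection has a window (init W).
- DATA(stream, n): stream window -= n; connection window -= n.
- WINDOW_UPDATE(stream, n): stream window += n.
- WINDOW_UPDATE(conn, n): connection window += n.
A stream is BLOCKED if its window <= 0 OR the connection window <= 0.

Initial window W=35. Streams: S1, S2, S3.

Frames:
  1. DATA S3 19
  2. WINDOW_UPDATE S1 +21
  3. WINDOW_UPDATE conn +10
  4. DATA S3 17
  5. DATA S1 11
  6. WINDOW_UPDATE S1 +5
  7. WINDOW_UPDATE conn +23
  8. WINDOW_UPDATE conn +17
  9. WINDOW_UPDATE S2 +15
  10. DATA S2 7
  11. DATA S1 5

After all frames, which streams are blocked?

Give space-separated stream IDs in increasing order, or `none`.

Answer: S3

Derivation:
Op 1: conn=16 S1=35 S2=35 S3=16 blocked=[]
Op 2: conn=16 S1=56 S2=35 S3=16 blocked=[]
Op 3: conn=26 S1=56 S2=35 S3=16 blocked=[]
Op 4: conn=9 S1=56 S2=35 S3=-1 blocked=[3]
Op 5: conn=-2 S1=45 S2=35 S3=-1 blocked=[1, 2, 3]
Op 6: conn=-2 S1=50 S2=35 S3=-1 blocked=[1, 2, 3]
Op 7: conn=21 S1=50 S2=35 S3=-1 blocked=[3]
Op 8: conn=38 S1=50 S2=35 S3=-1 blocked=[3]
Op 9: conn=38 S1=50 S2=50 S3=-1 blocked=[3]
Op 10: conn=31 S1=50 S2=43 S3=-1 blocked=[3]
Op 11: conn=26 S1=45 S2=43 S3=-1 blocked=[3]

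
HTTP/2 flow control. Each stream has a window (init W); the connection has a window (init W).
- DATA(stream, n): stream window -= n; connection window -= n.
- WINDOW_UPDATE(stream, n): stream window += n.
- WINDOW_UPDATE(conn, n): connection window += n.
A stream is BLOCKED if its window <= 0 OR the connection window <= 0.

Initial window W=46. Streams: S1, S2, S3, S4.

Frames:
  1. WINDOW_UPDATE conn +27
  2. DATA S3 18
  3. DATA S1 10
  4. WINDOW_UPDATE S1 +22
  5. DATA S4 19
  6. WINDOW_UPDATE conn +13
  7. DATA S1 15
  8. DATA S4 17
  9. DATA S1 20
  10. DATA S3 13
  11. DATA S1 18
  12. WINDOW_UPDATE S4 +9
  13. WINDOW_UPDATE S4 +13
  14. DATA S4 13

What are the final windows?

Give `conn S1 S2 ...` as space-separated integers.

Op 1: conn=73 S1=46 S2=46 S3=46 S4=46 blocked=[]
Op 2: conn=55 S1=46 S2=46 S3=28 S4=46 blocked=[]
Op 3: conn=45 S1=36 S2=46 S3=28 S4=46 blocked=[]
Op 4: conn=45 S1=58 S2=46 S3=28 S4=46 blocked=[]
Op 5: conn=26 S1=58 S2=46 S3=28 S4=27 blocked=[]
Op 6: conn=39 S1=58 S2=46 S3=28 S4=27 blocked=[]
Op 7: conn=24 S1=43 S2=46 S3=28 S4=27 blocked=[]
Op 8: conn=7 S1=43 S2=46 S3=28 S4=10 blocked=[]
Op 9: conn=-13 S1=23 S2=46 S3=28 S4=10 blocked=[1, 2, 3, 4]
Op 10: conn=-26 S1=23 S2=46 S3=15 S4=10 blocked=[1, 2, 3, 4]
Op 11: conn=-44 S1=5 S2=46 S3=15 S4=10 blocked=[1, 2, 3, 4]
Op 12: conn=-44 S1=5 S2=46 S3=15 S4=19 blocked=[1, 2, 3, 4]
Op 13: conn=-44 S1=5 S2=46 S3=15 S4=32 blocked=[1, 2, 3, 4]
Op 14: conn=-57 S1=5 S2=46 S3=15 S4=19 blocked=[1, 2, 3, 4]

Answer: -57 5 46 15 19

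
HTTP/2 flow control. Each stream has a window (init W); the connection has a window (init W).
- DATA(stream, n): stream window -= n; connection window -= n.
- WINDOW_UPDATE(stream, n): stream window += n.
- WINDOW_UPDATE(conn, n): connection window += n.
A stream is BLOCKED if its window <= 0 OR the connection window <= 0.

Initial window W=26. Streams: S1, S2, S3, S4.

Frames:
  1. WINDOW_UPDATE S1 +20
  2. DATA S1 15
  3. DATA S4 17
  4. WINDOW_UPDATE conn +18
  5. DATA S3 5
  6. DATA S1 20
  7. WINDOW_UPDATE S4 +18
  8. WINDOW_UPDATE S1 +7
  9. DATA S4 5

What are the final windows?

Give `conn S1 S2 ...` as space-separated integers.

Answer: -18 18 26 21 22

Derivation:
Op 1: conn=26 S1=46 S2=26 S3=26 S4=26 blocked=[]
Op 2: conn=11 S1=31 S2=26 S3=26 S4=26 blocked=[]
Op 3: conn=-6 S1=31 S2=26 S3=26 S4=9 blocked=[1, 2, 3, 4]
Op 4: conn=12 S1=31 S2=26 S3=26 S4=9 blocked=[]
Op 5: conn=7 S1=31 S2=26 S3=21 S4=9 blocked=[]
Op 6: conn=-13 S1=11 S2=26 S3=21 S4=9 blocked=[1, 2, 3, 4]
Op 7: conn=-13 S1=11 S2=26 S3=21 S4=27 blocked=[1, 2, 3, 4]
Op 8: conn=-13 S1=18 S2=26 S3=21 S4=27 blocked=[1, 2, 3, 4]
Op 9: conn=-18 S1=18 S2=26 S3=21 S4=22 blocked=[1, 2, 3, 4]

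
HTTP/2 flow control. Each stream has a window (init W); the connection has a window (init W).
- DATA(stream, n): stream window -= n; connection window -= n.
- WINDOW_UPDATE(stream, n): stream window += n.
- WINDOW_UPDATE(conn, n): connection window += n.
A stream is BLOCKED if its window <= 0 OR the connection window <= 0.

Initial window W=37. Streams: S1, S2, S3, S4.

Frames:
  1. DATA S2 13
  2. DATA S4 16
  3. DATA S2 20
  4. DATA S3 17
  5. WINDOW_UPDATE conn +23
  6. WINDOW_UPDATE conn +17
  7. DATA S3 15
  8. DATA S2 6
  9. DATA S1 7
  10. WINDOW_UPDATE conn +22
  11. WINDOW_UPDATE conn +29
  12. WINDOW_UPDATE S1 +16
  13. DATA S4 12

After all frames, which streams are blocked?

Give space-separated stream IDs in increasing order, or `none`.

Answer: S2

Derivation:
Op 1: conn=24 S1=37 S2=24 S3=37 S4=37 blocked=[]
Op 2: conn=8 S1=37 S2=24 S3=37 S4=21 blocked=[]
Op 3: conn=-12 S1=37 S2=4 S3=37 S4=21 blocked=[1, 2, 3, 4]
Op 4: conn=-29 S1=37 S2=4 S3=20 S4=21 blocked=[1, 2, 3, 4]
Op 5: conn=-6 S1=37 S2=4 S3=20 S4=21 blocked=[1, 2, 3, 4]
Op 6: conn=11 S1=37 S2=4 S3=20 S4=21 blocked=[]
Op 7: conn=-4 S1=37 S2=4 S3=5 S4=21 blocked=[1, 2, 3, 4]
Op 8: conn=-10 S1=37 S2=-2 S3=5 S4=21 blocked=[1, 2, 3, 4]
Op 9: conn=-17 S1=30 S2=-2 S3=5 S4=21 blocked=[1, 2, 3, 4]
Op 10: conn=5 S1=30 S2=-2 S3=5 S4=21 blocked=[2]
Op 11: conn=34 S1=30 S2=-2 S3=5 S4=21 blocked=[2]
Op 12: conn=34 S1=46 S2=-2 S3=5 S4=21 blocked=[2]
Op 13: conn=22 S1=46 S2=-2 S3=5 S4=9 blocked=[2]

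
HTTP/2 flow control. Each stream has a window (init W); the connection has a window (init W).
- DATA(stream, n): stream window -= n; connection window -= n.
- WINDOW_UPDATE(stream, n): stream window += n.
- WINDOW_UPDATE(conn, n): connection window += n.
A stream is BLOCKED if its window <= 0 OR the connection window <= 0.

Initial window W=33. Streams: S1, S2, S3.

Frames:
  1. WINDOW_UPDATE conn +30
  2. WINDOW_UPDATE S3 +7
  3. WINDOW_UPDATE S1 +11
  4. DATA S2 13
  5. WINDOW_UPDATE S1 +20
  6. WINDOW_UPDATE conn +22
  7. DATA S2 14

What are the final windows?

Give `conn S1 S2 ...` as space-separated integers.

Op 1: conn=63 S1=33 S2=33 S3=33 blocked=[]
Op 2: conn=63 S1=33 S2=33 S3=40 blocked=[]
Op 3: conn=63 S1=44 S2=33 S3=40 blocked=[]
Op 4: conn=50 S1=44 S2=20 S3=40 blocked=[]
Op 5: conn=50 S1=64 S2=20 S3=40 blocked=[]
Op 6: conn=72 S1=64 S2=20 S3=40 blocked=[]
Op 7: conn=58 S1=64 S2=6 S3=40 blocked=[]

Answer: 58 64 6 40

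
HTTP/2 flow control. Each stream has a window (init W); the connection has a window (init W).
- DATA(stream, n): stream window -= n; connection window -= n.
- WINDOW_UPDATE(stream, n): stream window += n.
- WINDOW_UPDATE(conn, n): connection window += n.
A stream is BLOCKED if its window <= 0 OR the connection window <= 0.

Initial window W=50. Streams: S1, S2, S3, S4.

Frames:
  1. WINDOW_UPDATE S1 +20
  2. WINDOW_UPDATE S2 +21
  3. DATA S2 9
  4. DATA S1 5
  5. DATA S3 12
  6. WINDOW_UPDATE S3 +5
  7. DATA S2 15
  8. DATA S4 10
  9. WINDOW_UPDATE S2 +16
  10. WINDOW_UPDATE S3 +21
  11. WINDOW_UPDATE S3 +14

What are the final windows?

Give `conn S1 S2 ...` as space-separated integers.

Op 1: conn=50 S1=70 S2=50 S3=50 S4=50 blocked=[]
Op 2: conn=50 S1=70 S2=71 S3=50 S4=50 blocked=[]
Op 3: conn=41 S1=70 S2=62 S3=50 S4=50 blocked=[]
Op 4: conn=36 S1=65 S2=62 S3=50 S4=50 blocked=[]
Op 5: conn=24 S1=65 S2=62 S3=38 S4=50 blocked=[]
Op 6: conn=24 S1=65 S2=62 S3=43 S4=50 blocked=[]
Op 7: conn=9 S1=65 S2=47 S3=43 S4=50 blocked=[]
Op 8: conn=-1 S1=65 S2=47 S3=43 S4=40 blocked=[1, 2, 3, 4]
Op 9: conn=-1 S1=65 S2=63 S3=43 S4=40 blocked=[1, 2, 3, 4]
Op 10: conn=-1 S1=65 S2=63 S3=64 S4=40 blocked=[1, 2, 3, 4]
Op 11: conn=-1 S1=65 S2=63 S3=78 S4=40 blocked=[1, 2, 3, 4]

Answer: -1 65 63 78 40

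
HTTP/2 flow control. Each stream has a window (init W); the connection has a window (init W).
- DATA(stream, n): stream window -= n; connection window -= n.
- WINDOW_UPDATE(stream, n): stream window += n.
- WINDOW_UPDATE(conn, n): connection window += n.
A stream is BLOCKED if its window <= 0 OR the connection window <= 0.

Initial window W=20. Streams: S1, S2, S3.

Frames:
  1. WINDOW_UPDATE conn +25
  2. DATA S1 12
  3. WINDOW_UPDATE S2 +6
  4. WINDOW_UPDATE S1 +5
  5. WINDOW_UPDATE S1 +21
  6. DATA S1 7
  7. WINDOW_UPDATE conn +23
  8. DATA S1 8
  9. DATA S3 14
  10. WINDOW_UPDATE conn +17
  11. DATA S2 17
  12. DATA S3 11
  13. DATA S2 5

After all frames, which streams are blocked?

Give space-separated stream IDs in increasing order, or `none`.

Op 1: conn=45 S1=20 S2=20 S3=20 blocked=[]
Op 2: conn=33 S1=8 S2=20 S3=20 blocked=[]
Op 3: conn=33 S1=8 S2=26 S3=20 blocked=[]
Op 4: conn=33 S1=13 S2=26 S3=20 blocked=[]
Op 5: conn=33 S1=34 S2=26 S3=20 blocked=[]
Op 6: conn=26 S1=27 S2=26 S3=20 blocked=[]
Op 7: conn=49 S1=27 S2=26 S3=20 blocked=[]
Op 8: conn=41 S1=19 S2=26 S3=20 blocked=[]
Op 9: conn=27 S1=19 S2=26 S3=6 blocked=[]
Op 10: conn=44 S1=19 S2=26 S3=6 blocked=[]
Op 11: conn=27 S1=19 S2=9 S3=6 blocked=[]
Op 12: conn=16 S1=19 S2=9 S3=-5 blocked=[3]
Op 13: conn=11 S1=19 S2=4 S3=-5 blocked=[3]

Answer: S3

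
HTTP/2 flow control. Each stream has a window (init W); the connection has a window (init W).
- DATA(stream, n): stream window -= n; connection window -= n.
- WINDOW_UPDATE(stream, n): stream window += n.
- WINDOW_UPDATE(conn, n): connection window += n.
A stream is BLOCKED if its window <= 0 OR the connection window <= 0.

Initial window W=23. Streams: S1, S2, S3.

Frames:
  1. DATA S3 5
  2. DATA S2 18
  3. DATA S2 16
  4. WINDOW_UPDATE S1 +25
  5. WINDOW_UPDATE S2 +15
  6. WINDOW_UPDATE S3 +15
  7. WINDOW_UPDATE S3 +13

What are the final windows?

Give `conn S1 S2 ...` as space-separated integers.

Op 1: conn=18 S1=23 S2=23 S3=18 blocked=[]
Op 2: conn=0 S1=23 S2=5 S3=18 blocked=[1, 2, 3]
Op 3: conn=-16 S1=23 S2=-11 S3=18 blocked=[1, 2, 3]
Op 4: conn=-16 S1=48 S2=-11 S3=18 blocked=[1, 2, 3]
Op 5: conn=-16 S1=48 S2=4 S3=18 blocked=[1, 2, 3]
Op 6: conn=-16 S1=48 S2=4 S3=33 blocked=[1, 2, 3]
Op 7: conn=-16 S1=48 S2=4 S3=46 blocked=[1, 2, 3]

Answer: -16 48 4 46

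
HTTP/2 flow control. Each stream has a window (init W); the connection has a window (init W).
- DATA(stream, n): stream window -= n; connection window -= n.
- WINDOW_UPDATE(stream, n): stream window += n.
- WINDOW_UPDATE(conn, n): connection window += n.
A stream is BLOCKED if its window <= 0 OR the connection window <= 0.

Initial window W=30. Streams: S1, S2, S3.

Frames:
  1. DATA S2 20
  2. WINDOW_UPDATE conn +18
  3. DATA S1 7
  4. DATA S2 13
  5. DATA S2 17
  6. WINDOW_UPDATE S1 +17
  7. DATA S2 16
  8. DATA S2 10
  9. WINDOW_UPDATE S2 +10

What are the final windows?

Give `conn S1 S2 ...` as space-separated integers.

Answer: -35 40 -36 30

Derivation:
Op 1: conn=10 S1=30 S2=10 S3=30 blocked=[]
Op 2: conn=28 S1=30 S2=10 S3=30 blocked=[]
Op 3: conn=21 S1=23 S2=10 S3=30 blocked=[]
Op 4: conn=8 S1=23 S2=-3 S3=30 blocked=[2]
Op 5: conn=-9 S1=23 S2=-20 S3=30 blocked=[1, 2, 3]
Op 6: conn=-9 S1=40 S2=-20 S3=30 blocked=[1, 2, 3]
Op 7: conn=-25 S1=40 S2=-36 S3=30 blocked=[1, 2, 3]
Op 8: conn=-35 S1=40 S2=-46 S3=30 blocked=[1, 2, 3]
Op 9: conn=-35 S1=40 S2=-36 S3=30 blocked=[1, 2, 3]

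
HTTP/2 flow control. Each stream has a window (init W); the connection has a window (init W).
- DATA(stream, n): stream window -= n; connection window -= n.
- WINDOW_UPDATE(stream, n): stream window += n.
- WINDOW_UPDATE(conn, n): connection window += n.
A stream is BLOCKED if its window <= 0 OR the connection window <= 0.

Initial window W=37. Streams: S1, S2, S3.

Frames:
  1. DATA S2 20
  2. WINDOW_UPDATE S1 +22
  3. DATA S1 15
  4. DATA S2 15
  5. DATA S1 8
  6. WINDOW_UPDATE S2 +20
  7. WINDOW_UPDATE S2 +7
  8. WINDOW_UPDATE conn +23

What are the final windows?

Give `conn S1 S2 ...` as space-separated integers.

Op 1: conn=17 S1=37 S2=17 S3=37 blocked=[]
Op 2: conn=17 S1=59 S2=17 S3=37 blocked=[]
Op 3: conn=2 S1=44 S2=17 S3=37 blocked=[]
Op 4: conn=-13 S1=44 S2=2 S3=37 blocked=[1, 2, 3]
Op 5: conn=-21 S1=36 S2=2 S3=37 blocked=[1, 2, 3]
Op 6: conn=-21 S1=36 S2=22 S3=37 blocked=[1, 2, 3]
Op 7: conn=-21 S1=36 S2=29 S3=37 blocked=[1, 2, 3]
Op 8: conn=2 S1=36 S2=29 S3=37 blocked=[]

Answer: 2 36 29 37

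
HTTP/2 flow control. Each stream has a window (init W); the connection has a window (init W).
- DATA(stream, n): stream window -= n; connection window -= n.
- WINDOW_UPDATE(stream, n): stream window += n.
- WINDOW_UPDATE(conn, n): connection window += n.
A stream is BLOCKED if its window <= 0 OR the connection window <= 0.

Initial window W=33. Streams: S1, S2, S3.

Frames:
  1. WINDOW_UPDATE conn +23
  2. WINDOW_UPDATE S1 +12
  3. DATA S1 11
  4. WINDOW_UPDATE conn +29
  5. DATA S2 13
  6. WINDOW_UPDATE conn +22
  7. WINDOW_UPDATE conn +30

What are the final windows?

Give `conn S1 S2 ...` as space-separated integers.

Op 1: conn=56 S1=33 S2=33 S3=33 blocked=[]
Op 2: conn=56 S1=45 S2=33 S3=33 blocked=[]
Op 3: conn=45 S1=34 S2=33 S3=33 blocked=[]
Op 4: conn=74 S1=34 S2=33 S3=33 blocked=[]
Op 5: conn=61 S1=34 S2=20 S3=33 blocked=[]
Op 6: conn=83 S1=34 S2=20 S3=33 blocked=[]
Op 7: conn=113 S1=34 S2=20 S3=33 blocked=[]

Answer: 113 34 20 33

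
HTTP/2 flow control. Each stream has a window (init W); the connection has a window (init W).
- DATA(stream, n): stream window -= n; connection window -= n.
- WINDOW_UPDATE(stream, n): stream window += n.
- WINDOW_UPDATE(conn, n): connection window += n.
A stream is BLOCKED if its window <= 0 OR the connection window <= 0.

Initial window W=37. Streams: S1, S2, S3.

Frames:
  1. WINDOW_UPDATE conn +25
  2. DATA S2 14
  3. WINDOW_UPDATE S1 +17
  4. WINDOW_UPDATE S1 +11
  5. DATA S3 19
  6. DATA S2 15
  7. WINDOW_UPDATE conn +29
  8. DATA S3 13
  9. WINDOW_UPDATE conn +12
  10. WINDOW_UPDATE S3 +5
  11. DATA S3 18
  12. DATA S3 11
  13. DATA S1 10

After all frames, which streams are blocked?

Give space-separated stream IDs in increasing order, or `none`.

Op 1: conn=62 S1=37 S2=37 S3=37 blocked=[]
Op 2: conn=48 S1=37 S2=23 S3=37 blocked=[]
Op 3: conn=48 S1=54 S2=23 S3=37 blocked=[]
Op 4: conn=48 S1=65 S2=23 S3=37 blocked=[]
Op 5: conn=29 S1=65 S2=23 S3=18 blocked=[]
Op 6: conn=14 S1=65 S2=8 S3=18 blocked=[]
Op 7: conn=43 S1=65 S2=8 S3=18 blocked=[]
Op 8: conn=30 S1=65 S2=8 S3=5 blocked=[]
Op 9: conn=42 S1=65 S2=8 S3=5 blocked=[]
Op 10: conn=42 S1=65 S2=8 S3=10 blocked=[]
Op 11: conn=24 S1=65 S2=8 S3=-8 blocked=[3]
Op 12: conn=13 S1=65 S2=8 S3=-19 blocked=[3]
Op 13: conn=3 S1=55 S2=8 S3=-19 blocked=[3]

Answer: S3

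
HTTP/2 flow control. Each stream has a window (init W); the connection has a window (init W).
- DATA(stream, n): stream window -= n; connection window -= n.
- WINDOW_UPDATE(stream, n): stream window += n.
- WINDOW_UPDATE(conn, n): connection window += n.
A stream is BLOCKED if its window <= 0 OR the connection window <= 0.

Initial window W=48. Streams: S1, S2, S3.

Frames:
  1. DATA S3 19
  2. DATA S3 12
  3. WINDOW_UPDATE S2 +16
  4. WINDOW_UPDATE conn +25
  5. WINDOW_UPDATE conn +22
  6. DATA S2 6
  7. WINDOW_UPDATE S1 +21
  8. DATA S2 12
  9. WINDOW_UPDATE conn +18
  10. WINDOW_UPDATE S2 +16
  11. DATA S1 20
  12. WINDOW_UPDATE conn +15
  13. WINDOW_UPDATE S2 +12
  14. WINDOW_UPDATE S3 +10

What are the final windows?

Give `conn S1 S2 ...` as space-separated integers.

Answer: 59 49 74 27

Derivation:
Op 1: conn=29 S1=48 S2=48 S3=29 blocked=[]
Op 2: conn=17 S1=48 S2=48 S3=17 blocked=[]
Op 3: conn=17 S1=48 S2=64 S3=17 blocked=[]
Op 4: conn=42 S1=48 S2=64 S3=17 blocked=[]
Op 5: conn=64 S1=48 S2=64 S3=17 blocked=[]
Op 6: conn=58 S1=48 S2=58 S3=17 blocked=[]
Op 7: conn=58 S1=69 S2=58 S3=17 blocked=[]
Op 8: conn=46 S1=69 S2=46 S3=17 blocked=[]
Op 9: conn=64 S1=69 S2=46 S3=17 blocked=[]
Op 10: conn=64 S1=69 S2=62 S3=17 blocked=[]
Op 11: conn=44 S1=49 S2=62 S3=17 blocked=[]
Op 12: conn=59 S1=49 S2=62 S3=17 blocked=[]
Op 13: conn=59 S1=49 S2=74 S3=17 blocked=[]
Op 14: conn=59 S1=49 S2=74 S3=27 blocked=[]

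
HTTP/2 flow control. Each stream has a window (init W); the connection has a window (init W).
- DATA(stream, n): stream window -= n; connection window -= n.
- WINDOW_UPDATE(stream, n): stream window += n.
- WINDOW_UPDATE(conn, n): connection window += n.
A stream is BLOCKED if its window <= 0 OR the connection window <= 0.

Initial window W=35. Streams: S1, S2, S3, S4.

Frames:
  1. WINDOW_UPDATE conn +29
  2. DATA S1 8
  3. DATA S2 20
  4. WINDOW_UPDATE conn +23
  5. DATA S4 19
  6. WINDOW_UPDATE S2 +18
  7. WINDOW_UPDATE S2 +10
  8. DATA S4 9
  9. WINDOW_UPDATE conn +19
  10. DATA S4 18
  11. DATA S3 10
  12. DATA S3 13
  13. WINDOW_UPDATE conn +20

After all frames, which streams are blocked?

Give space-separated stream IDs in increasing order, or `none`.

Answer: S4

Derivation:
Op 1: conn=64 S1=35 S2=35 S3=35 S4=35 blocked=[]
Op 2: conn=56 S1=27 S2=35 S3=35 S4=35 blocked=[]
Op 3: conn=36 S1=27 S2=15 S3=35 S4=35 blocked=[]
Op 4: conn=59 S1=27 S2=15 S3=35 S4=35 blocked=[]
Op 5: conn=40 S1=27 S2=15 S3=35 S4=16 blocked=[]
Op 6: conn=40 S1=27 S2=33 S3=35 S4=16 blocked=[]
Op 7: conn=40 S1=27 S2=43 S3=35 S4=16 blocked=[]
Op 8: conn=31 S1=27 S2=43 S3=35 S4=7 blocked=[]
Op 9: conn=50 S1=27 S2=43 S3=35 S4=7 blocked=[]
Op 10: conn=32 S1=27 S2=43 S3=35 S4=-11 blocked=[4]
Op 11: conn=22 S1=27 S2=43 S3=25 S4=-11 blocked=[4]
Op 12: conn=9 S1=27 S2=43 S3=12 S4=-11 blocked=[4]
Op 13: conn=29 S1=27 S2=43 S3=12 S4=-11 blocked=[4]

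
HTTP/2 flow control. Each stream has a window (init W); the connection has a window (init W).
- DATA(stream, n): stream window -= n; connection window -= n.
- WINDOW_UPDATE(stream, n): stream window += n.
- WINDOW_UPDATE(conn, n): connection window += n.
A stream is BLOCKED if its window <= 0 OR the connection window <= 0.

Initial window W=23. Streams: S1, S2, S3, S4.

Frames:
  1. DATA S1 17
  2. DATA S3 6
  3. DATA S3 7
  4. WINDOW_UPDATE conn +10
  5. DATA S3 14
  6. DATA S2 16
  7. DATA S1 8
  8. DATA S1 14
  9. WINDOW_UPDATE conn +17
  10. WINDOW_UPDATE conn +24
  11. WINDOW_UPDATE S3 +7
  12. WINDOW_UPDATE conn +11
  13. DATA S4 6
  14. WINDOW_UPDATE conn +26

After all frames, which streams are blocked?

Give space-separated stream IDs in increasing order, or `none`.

Answer: S1

Derivation:
Op 1: conn=6 S1=6 S2=23 S3=23 S4=23 blocked=[]
Op 2: conn=0 S1=6 S2=23 S3=17 S4=23 blocked=[1, 2, 3, 4]
Op 3: conn=-7 S1=6 S2=23 S3=10 S4=23 blocked=[1, 2, 3, 4]
Op 4: conn=3 S1=6 S2=23 S3=10 S4=23 blocked=[]
Op 5: conn=-11 S1=6 S2=23 S3=-4 S4=23 blocked=[1, 2, 3, 4]
Op 6: conn=-27 S1=6 S2=7 S3=-4 S4=23 blocked=[1, 2, 3, 4]
Op 7: conn=-35 S1=-2 S2=7 S3=-4 S4=23 blocked=[1, 2, 3, 4]
Op 8: conn=-49 S1=-16 S2=7 S3=-4 S4=23 blocked=[1, 2, 3, 4]
Op 9: conn=-32 S1=-16 S2=7 S3=-4 S4=23 blocked=[1, 2, 3, 4]
Op 10: conn=-8 S1=-16 S2=7 S3=-4 S4=23 blocked=[1, 2, 3, 4]
Op 11: conn=-8 S1=-16 S2=7 S3=3 S4=23 blocked=[1, 2, 3, 4]
Op 12: conn=3 S1=-16 S2=7 S3=3 S4=23 blocked=[1]
Op 13: conn=-3 S1=-16 S2=7 S3=3 S4=17 blocked=[1, 2, 3, 4]
Op 14: conn=23 S1=-16 S2=7 S3=3 S4=17 blocked=[1]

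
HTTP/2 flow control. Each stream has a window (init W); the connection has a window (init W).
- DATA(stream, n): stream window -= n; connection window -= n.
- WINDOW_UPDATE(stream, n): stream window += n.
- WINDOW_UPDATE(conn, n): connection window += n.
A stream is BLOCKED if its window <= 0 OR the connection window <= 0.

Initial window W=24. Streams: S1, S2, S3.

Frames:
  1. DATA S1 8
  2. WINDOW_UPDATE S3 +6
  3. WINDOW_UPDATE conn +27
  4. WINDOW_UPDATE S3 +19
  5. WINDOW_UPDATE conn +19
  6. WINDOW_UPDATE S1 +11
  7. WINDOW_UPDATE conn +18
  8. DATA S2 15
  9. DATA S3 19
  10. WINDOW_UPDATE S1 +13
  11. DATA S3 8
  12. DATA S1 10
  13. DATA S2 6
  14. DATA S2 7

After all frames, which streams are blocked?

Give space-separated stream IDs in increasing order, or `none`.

Answer: S2

Derivation:
Op 1: conn=16 S1=16 S2=24 S3=24 blocked=[]
Op 2: conn=16 S1=16 S2=24 S3=30 blocked=[]
Op 3: conn=43 S1=16 S2=24 S3=30 blocked=[]
Op 4: conn=43 S1=16 S2=24 S3=49 blocked=[]
Op 5: conn=62 S1=16 S2=24 S3=49 blocked=[]
Op 6: conn=62 S1=27 S2=24 S3=49 blocked=[]
Op 7: conn=80 S1=27 S2=24 S3=49 blocked=[]
Op 8: conn=65 S1=27 S2=9 S3=49 blocked=[]
Op 9: conn=46 S1=27 S2=9 S3=30 blocked=[]
Op 10: conn=46 S1=40 S2=9 S3=30 blocked=[]
Op 11: conn=38 S1=40 S2=9 S3=22 blocked=[]
Op 12: conn=28 S1=30 S2=9 S3=22 blocked=[]
Op 13: conn=22 S1=30 S2=3 S3=22 blocked=[]
Op 14: conn=15 S1=30 S2=-4 S3=22 blocked=[2]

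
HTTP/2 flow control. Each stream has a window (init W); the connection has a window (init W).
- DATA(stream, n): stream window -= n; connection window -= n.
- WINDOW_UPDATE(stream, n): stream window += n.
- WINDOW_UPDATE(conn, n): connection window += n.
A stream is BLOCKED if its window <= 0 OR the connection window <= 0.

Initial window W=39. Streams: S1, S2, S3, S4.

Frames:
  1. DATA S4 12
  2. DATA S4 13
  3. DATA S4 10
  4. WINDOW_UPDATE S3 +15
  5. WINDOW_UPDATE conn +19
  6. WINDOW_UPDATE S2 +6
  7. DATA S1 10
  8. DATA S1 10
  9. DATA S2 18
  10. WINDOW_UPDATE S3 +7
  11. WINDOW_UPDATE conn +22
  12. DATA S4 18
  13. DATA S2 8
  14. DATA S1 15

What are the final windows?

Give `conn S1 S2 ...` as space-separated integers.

Answer: -34 4 19 61 -14

Derivation:
Op 1: conn=27 S1=39 S2=39 S3=39 S4=27 blocked=[]
Op 2: conn=14 S1=39 S2=39 S3=39 S4=14 blocked=[]
Op 3: conn=4 S1=39 S2=39 S3=39 S4=4 blocked=[]
Op 4: conn=4 S1=39 S2=39 S3=54 S4=4 blocked=[]
Op 5: conn=23 S1=39 S2=39 S3=54 S4=4 blocked=[]
Op 6: conn=23 S1=39 S2=45 S3=54 S4=4 blocked=[]
Op 7: conn=13 S1=29 S2=45 S3=54 S4=4 blocked=[]
Op 8: conn=3 S1=19 S2=45 S3=54 S4=4 blocked=[]
Op 9: conn=-15 S1=19 S2=27 S3=54 S4=4 blocked=[1, 2, 3, 4]
Op 10: conn=-15 S1=19 S2=27 S3=61 S4=4 blocked=[1, 2, 3, 4]
Op 11: conn=7 S1=19 S2=27 S3=61 S4=4 blocked=[]
Op 12: conn=-11 S1=19 S2=27 S3=61 S4=-14 blocked=[1, 2, 3, 4]
Op 13: conn=-19 S1=19 S2=19 S3=61 S4=-14 blocked=[1, 2, 3, 4]
Op 14: conn=-34 S1=4 S2=19 S3=61 S4=-14 blocked=[1, 2, 3, 4]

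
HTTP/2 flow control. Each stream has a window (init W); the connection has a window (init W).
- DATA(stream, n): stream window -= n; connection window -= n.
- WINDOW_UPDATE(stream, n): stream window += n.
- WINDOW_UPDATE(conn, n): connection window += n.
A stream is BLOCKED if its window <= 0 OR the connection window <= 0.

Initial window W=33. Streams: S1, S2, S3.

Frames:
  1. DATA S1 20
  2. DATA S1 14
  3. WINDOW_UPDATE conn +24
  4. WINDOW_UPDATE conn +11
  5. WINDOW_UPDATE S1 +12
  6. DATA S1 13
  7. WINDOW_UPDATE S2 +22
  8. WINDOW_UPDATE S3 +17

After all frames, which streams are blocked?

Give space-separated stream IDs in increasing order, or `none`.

Op 1: conn=13 S1=13 S2=33 S3=33 blocked=[]
Op 2: conn=-1 S1=-1 S2=33 S3=33 blocked=[1, 2, 3]
Op 3: conn=23 S1=-1 S2=33 S3=33 blocked=[1]
Op 4: conn=34 S1=-1 S2=33 S3=33 blocked=[1]
Op 5: conn=34 S1=11 S2=33 S3=33 blocked=[]
Op 6: conn=21 S1=-2 S2=33 S3=33 blocked=[1]
Op 7: conn=21 S1=-2 S2=55 S3=33 blocked=[1]
Op 8: conn=21 S1=-2 S2=55 S3=50 blocked=[1]

Answer: S1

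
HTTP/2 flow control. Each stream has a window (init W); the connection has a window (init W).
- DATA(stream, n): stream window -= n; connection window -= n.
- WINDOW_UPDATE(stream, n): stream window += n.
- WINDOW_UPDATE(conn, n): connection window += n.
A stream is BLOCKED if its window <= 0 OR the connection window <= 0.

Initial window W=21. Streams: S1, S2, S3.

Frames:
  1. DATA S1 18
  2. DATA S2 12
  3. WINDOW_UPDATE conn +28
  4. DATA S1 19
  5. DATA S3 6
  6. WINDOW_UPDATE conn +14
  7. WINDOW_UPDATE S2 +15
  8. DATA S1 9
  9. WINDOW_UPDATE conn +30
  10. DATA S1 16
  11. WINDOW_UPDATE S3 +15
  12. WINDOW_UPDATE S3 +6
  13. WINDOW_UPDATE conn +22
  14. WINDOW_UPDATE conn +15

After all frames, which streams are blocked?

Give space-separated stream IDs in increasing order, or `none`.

Op 1: conn=3 S1=3 S2=21 S3=21 blocked=[]
Op 2: conn=-9 S1=3 S2=9 S3=21 blocked=[1, 2, 3]
Op 3: conn=19 S1=3 S2=9 S3=21 blocked=[]
Op 4: conn=0 S1=-16 S2=9 S3=21 blocked=[1, 2, 3]
Op 5: conn=-6 S1=-16 S2=9 S3=15 blocked=[1, 2, 3]
Op 6: conn=8 S1=-16 S2=9 S3=15 blocked=[1]
Op 7: conn=8 S1=-16 S2=24 S3=15 blocked=[1]
Op 8: conn=-1 S1=-25 S2=24 S3=15 blocked=[1, 2, 3]
Op 9: conn=29 S1=-25 S2=24 S3=15 blocked=[1]
Op 10: conn=13 S1=-41 S2=24 S3=15 blocked=[1]
Op 11: conn=13 S1=-41 S2=24 S3=30 blocked=[1]
Op 12: conn=13 S1=-41 S2=24 S3=36 blocked=[1]
Op 13: conn=35 S1=-41 S2=24 S3=36 blocked=[1]
Op 14: conn=50 S1=-41 S2=24 S3=36 blocked=[1]

Answer: S1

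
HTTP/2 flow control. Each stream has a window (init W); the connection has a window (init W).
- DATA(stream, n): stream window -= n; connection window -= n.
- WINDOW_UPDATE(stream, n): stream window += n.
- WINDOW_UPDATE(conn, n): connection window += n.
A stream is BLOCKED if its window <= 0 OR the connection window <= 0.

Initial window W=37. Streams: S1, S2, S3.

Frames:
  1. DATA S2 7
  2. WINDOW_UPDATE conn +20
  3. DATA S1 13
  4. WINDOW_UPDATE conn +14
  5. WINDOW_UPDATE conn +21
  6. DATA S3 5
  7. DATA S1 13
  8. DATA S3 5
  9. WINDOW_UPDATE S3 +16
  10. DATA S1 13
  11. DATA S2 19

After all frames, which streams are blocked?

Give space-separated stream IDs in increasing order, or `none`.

Answer: S1

Derivation:
Op 1: conn=30 S1=37 S2=30 S3=37 blocked=[]
Op 2: conn=50 S1=37 S2=30 S3=37 blocked=[]
Op 3: conn=37 S1=24 S2=30 S3=37 blocked=[]
Op 4: conn=51 S1=24 S2=30 S3=37 blocked=[]
Op 5: conn=72 S1=24 S2=30 S3=37 blocked=[]
Op 6: conn=67 S1=24 S2=30 S3=32 blocked=[]
Op 7: conn=54 S1=11 S2=30 S3=32 blocked=[]
Op 8: conn=49 S1=11 S2=30 S3=27 blocked=[]
Op 9: conn=49 S1=11 S2=30 S3=43 blocked=[]
Op 10: conn=36 S1=-2 S2=30 S3=43 blocked=[1]
Op 11: conn=17 S1=-2 S2=11 S3=43 blocked=[1]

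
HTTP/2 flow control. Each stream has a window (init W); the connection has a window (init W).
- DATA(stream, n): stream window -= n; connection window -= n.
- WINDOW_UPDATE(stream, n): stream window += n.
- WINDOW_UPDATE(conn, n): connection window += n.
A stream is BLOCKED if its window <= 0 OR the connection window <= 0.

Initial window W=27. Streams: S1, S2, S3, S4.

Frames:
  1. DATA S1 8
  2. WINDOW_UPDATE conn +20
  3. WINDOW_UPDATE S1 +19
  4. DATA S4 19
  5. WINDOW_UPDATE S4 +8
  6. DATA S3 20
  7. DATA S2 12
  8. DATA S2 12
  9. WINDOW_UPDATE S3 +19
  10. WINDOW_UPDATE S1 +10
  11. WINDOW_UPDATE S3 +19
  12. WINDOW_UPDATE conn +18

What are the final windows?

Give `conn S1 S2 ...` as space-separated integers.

Op 1: conn=19 S1=19 S2=27 S3=27 S4=27 blocked=[]
Op 2: conn=39 S1=19 S2=27 S3=27 S4=27 blocked=[]
Op 3: conn=39 S1=38 S2=27 S3=27 S4=27 blocked=[]
Op 4: conn=20 S1=38 S2=27 S3=27 S4=8 blocked=[]
Op 5: conn=20 S1=38 S2=27 S3=27 S4=16 blocked=[]
Op 6: conn=0 S1=38 S2=27 S3=7 S4=16 blocked=[1, 2, 3, 4]
Op 7: conn=-12 S1=38 S2=15 S3=7 S4=16 blocked=[1, 2, 3, 4]
Op 8: conn=-24 S1=38 S2=3 S3=7 S4=16 blocked=[1, 2, 3, 4]
Op 9: conn=-24 S1=38 S2=3 S3=26 S4=16 blocked=[1, 2, 3, 4]
Op 10: conn=-24 S1=48 S2=3 S3=26 S4=16 blocked=[1, 2, 3, 4]
Op 11: conn=-24 S1=48 S2=3 S3=45 S4=16 blocked=[1, 2, 3, 4]
Op 12: conn=-6 S1=48 S2=3 S3=45 S4=16 blocked=[1, 2, 3, 4]

Answer: -6 48 3 45 16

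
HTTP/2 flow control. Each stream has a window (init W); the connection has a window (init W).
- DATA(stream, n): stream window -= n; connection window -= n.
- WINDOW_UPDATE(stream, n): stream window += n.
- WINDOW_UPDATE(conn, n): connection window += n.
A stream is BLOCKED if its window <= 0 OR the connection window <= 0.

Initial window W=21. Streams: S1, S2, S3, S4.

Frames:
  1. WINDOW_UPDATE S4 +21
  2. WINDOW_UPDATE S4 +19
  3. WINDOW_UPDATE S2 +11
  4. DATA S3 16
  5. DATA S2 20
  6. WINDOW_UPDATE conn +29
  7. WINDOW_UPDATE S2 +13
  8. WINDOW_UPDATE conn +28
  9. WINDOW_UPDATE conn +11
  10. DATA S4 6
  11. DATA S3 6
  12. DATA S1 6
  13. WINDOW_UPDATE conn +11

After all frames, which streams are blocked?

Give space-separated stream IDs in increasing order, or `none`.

Op 1: conn=21 S1=21 S2=21 S3=21 S4=42 blocked=[]
Op 2: conn=21 S1=21 S2=21 S3=21 S4=61 blocked=[]
Op 3: conn=21 S1=21 S2=32 S3=21 S4=61 blocked=[]
Op 4: conn=5 S1=21 S2=32 S3=5 S4=61 blocked=[]
Op 5: conn=-15 S1=21 S2=12 S3=5 S4=61 blocked=[1, 2, 3, 4]
Op 6: conn=14 S1=21 S2=12 S3=5 S4=61 blocked=[]
Op 7: conn=14 S1=21 S2=25 S3=5 S4=61 blocked=[]
Op 8: conn=42 S1=21 S2=25 S3=5 S4=61 blocked=[]
Op 9: conn=53 S1=21 S2=25 S3=5 S4=61 blocked=[]
Op 10: conn=47 S1=21 S2=25 S3=5 S4=55 blocked=[]
Op 11: conn=41 S1=21 S2=25 S3=-1 S4=55 blocked=[3]
Op 12: conn=35 S1=15 S2=25 S3=-1 S4=55 blocked=[3]
Op 13: conn=46 S1=15 S2=25 S3=-1 S4=55 blocked=[3]

Answer: S3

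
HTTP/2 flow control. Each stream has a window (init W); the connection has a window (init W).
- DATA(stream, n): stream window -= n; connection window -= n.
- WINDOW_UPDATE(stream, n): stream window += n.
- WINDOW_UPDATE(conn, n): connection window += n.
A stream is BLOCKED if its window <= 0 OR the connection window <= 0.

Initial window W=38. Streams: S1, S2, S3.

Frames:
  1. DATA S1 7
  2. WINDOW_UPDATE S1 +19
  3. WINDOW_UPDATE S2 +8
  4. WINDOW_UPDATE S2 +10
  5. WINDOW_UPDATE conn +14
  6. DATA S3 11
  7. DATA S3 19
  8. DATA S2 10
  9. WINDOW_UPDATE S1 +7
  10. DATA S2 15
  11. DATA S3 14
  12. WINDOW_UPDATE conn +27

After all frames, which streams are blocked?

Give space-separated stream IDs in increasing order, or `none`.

Answer: S3

Derivation:
Op 1: conn=31 S1=31 S2=38 S3=38 blocked=[]
Op 2: conn=31 S1=50 S2=38 S3=38 blocked=[]
Op 3: conn=31 S1=50 S2=46 S3=38 blocked=[]
Op 4: conn=31 S1=50 S2=56 S3=38 blocked=[]
Op 5: conn=45 S1=50 S2=56 S3=38 blocked=[]
Op 6: conn=34 S1=50 S2=56 S3=27 blocked=[]
Op 7: conn=15 S1=50 S2=56 S3=8 blocked=[]
Op 8: conn=5 S1=50 S2=46 S3=8 blocked=[]
Op 9: conn=5 S1=57 S2=46 S3=8 blocked=[]
Op 10: conn=-10 S1=57 S2=31 S3=8 blocked=[1, 2, 3]
Op 11: conn=-24 S1=57 S2=31 S3=-6 blocked=[1, 2, 3]
Op 12: conn=3 S1=57 S2=31 S3=-6 blocked=[3]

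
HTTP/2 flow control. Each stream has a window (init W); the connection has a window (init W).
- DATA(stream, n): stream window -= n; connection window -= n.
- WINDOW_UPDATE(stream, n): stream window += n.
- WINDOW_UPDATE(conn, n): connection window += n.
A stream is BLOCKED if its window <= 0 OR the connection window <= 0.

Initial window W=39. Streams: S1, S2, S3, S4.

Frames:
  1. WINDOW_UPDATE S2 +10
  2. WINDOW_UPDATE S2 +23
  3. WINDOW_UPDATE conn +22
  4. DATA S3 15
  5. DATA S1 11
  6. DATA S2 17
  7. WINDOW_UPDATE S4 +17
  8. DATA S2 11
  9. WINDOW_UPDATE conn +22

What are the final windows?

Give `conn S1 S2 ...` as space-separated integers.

Op 1: conn=39 S1=39 S2=49 S3=39 S4=39 blocked=[]
Op 2: conn=39 S1=39 S2=72 S3=39 S4=39 blocked=[]
Op 3: conn=61 S1=39 S2=72 S3=39 S4=39 blocked=[]
Op 4: conn=46 S1=39 S2=72 S3=24 S4=39 blocked=[]
Op 5: conn=35 S1=28 S2=72 S3=24 S4=39 blocked=[]
Op 6: conn=18 S1=28 S2=55 S3=24 S4=39 blocked=[]
Op 7: conn=18 S1=28 S2=55 S3=24 S4=56 blocked=[]
Op 8: conn=7 S1=28 S2=44 S3=24 S4=56 blocked=[]
Op 9: conn=29 S1=28 S2=44 S3=24 S4=56 blocked=[]

Answer: 29 28 44 24 56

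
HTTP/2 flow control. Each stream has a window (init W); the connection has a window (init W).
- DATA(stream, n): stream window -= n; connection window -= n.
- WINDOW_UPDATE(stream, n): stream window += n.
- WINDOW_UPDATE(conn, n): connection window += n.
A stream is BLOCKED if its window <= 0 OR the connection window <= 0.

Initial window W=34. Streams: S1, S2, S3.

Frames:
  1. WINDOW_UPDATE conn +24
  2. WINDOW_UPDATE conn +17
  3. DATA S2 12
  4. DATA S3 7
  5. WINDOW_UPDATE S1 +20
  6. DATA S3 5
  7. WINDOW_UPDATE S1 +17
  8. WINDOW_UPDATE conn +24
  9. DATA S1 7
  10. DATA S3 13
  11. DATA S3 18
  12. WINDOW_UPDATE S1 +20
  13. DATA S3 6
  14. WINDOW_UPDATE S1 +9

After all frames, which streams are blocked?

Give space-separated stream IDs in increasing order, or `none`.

Answer: S3

Derivation:
Op 1: conn=58 S1=34 S2=34 S3=34 blocked=[]
Op 2: conn=75 S1=34 S2=34 S3=34 blocked=[]
Op 3: conn=63 S1=34 S2=22 S3=34 blocked=[]
Op 4: conn=56 S1=34 S2=22 S3=27 blocked=[]
Op 5: conn=56 S1=54 S2=22 S3=27 blocked=[]
Op 6: conn=51 S1=54 S2=22 S3=22 blocked=[]
Op 7: conn=51 S1=71 S2=22 S3=22 blocked=[]
Op 8: conn=75 S1=71 S2=22 S3=22 blocked=[]
Op 9: conn=68 S1=64 S2=22 S3=22 blocked=[]
Op 10: conn=55 S1=64 S2=22 S3=9 blocked=[]
Op 11: conn=37 S1=64 S2=22 S3=-9 blocked=[3]
Op 12: conn=37 S1=84 S2=22 S3=-9 blocked=[3]
Op 13: conn=31 S1=84 S2=22 S3=-15 blocked=[3]
Op 14: conn=31 S1=93 S2=22 S3=-15 blocked=[3]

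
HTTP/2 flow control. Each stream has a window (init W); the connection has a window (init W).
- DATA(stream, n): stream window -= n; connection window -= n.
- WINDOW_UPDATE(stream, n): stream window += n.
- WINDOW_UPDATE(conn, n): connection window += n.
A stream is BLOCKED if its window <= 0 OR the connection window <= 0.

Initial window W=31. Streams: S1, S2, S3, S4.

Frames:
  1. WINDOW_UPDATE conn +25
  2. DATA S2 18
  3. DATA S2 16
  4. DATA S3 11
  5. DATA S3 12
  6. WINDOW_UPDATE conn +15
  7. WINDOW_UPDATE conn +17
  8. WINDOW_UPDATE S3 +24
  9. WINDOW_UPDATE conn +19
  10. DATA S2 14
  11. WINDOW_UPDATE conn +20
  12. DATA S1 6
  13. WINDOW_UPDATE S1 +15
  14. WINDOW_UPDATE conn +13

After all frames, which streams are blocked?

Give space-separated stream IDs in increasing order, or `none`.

Answer: S2

Derivation:
Op 1: conn=56 S1=31 S2=31 S3=31 S4=31 blocked=[]
Op 2: conn=38 S1=31 S2=13 S3=31 S4=31 blocked=[]
Op 3: conn=22 S1=31 S2=-3 S3=31 S4=31 blocked=[2]
Op 4: conn=11 S1=31 S2=-3 S3=20 S4=31 blocked=[2]
Op 5: conn=-1 S1=31 S2=-3 S3=8 S4=31 blocked=[1, 2, 3, 4]
Op 6: conn=14 S1=31 S2=-3 S3=8 S4=31 blocked=[2]
Op 7: conn=31 S1=31 S2=-3 S3=8 S4=31 blocked=[2]
Op 8: conn=31 S1=31 S2=-3 S3=32 S4=31 blocked=[2]
Op 9: conn=50 S1=31 S2=-3 S3=32 S4=31 blocked=[2]
Op 10: conn=36 S1=31 S2=-17 S3=32 S4=31 blocked=[2]
Op 11: conn=56 S1=31 S2=-17 S3=32 S4=31 blocked=[2]
Op 12: conn=50 S1=25 S2=-17 S3=32 S4=31 blocked=[2]
Op 13: conn=50 S1=40 S2=-17 S3=32 S4=31 blocked=[2]
Op 14: conn=63 S1=40 S2=-17 S3=32 S4=31 blocked=[2]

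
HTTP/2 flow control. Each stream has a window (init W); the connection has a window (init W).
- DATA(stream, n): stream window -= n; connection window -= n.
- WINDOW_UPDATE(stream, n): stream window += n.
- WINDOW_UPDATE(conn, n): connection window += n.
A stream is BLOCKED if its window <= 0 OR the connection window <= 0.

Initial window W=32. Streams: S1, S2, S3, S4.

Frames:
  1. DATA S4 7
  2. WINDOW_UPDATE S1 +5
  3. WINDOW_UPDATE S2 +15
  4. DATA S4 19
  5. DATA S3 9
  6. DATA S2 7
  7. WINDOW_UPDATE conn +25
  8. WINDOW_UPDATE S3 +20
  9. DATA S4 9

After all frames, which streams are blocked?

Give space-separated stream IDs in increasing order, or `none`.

Op 1: conn=25 S1=32 S2=32 S3=32 S4=25 blocked=[]
Op 2: conn=25 S1=37 S2=32 S3=32 S4=25 blocked=[]
Op 3: conn=25 S1=37 S2=47 S3=32 S4=25 blocked=[]
Op 4: conn=6 S1=37 S2=47 S3=32 S4=6 blocked=[]
Op 5: conn=-3 S1=37 S2=47 S3=23 S4=6 blocked=[1, 2, 3, 4]
Op 6: conn=-10 S1=37 S2=40 S3=23 S4=6 blocked=[1, 2, 3, 4]
Op 7: conn=15 S1=37 S2=40 S3=23 S4=6 blocked=[]
Op 8: conn=15 S1=37 S2=40 S3=43 S4=6 blocked=[]
Op 9: conn=6 S1=37 S2=40 S3=43 S4=-3 blocked=[4]

Answer: S4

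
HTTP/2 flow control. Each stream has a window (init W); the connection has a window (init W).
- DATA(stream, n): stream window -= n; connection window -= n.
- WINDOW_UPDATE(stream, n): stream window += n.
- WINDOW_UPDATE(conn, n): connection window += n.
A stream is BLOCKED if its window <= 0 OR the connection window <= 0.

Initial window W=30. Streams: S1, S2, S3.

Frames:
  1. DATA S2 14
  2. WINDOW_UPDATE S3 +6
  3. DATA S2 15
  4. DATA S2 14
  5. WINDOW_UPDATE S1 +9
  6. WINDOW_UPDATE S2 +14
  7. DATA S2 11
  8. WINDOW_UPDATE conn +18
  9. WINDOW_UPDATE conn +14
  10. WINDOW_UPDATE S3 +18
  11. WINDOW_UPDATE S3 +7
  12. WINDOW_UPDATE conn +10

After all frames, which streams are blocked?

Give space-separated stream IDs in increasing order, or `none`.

Answer: S2

Derivation:
Op 1: conn=16 S1=30 S2=16 S3=30 blocked=[]
Op 2: conn=16 S1=30 S2=16 S3=36 blocked=[]
Op 3: conn=1 S1=30 S2=1 S3=36 blocked=[]
Op 4: conn=-13 S1=30 S2=-13 S3=36 blocked=[1, 2, 3]
Op 5: conn=-13 S1=39 S2=-13 S3=36 blocked=[1, 2, 3]
Op 6: conn=-13 S1=39 S2=1 S3=36 blocked=[1, 2, 3]
Op 7: conn=-24 S1=39 S2=-10 S3=36 blocked=[1, 2, 3]
Op 8: conn=-6 S1=39 S2=-10 S3=36 blocked=[1, 2, 3]
Op 9: conn=8 S1=39 S2=-10 S3=36 blocked=[2]
Op 10: conn=8 S1=39 S2=-10 S3=54 blocked=[2]
Op 11: conn=8 S1=39 S2=-10 S3=61 blocked=[2]
Op 12: conn=18 S1=39 S2=-10 S3=61 blocked=[2]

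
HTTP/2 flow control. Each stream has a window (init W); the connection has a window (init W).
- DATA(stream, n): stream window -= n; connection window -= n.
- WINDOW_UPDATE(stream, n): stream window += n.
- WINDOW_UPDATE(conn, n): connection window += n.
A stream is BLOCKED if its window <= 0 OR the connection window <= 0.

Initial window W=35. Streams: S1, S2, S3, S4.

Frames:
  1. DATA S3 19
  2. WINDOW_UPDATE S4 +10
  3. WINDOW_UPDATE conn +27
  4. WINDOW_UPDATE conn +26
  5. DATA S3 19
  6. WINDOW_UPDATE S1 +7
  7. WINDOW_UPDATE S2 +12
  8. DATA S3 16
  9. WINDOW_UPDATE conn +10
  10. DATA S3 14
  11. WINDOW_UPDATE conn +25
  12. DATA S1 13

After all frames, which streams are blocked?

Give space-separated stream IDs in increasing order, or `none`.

Op 1: conn=16 S1=35 S2=35 S3=16 S4=35 blocked=[]
Op 2: conn=16 S1=35 S2=35 S3=16 S4=45 blocked=[]
Op 3: conn=43 S1=35 S2=35 S3=16 S4=45 blocked=[]
Op 4: conn=69 S1=35 S2=35 S3=16 S4=45 blocked=[]
Op 5: conn=50 S1=35 S2=35 S3=-3 S4=45 blocked=[3]
Op 6: conn=50 S1=42 S2=35 S3=-3 S4=45 blocked=[3]
Op 7: conn=50 S1=42 S2=47 S3=-3 S4=45 blocked=[3]
Op 8: conn=34 S1=42 S2=47 S3=-19 S4=45 blocked=[3]
Op 9: conn=44 S1=42 S2=47 S3=-19 S4=45 blocked=[3]
Op 10: conn=30 S1=42 S2=47 S3=-33 S4=45 blocked=[3]
Op 11: conn=55 S1=42 S2=47 S3=-33 S4=45 blocked=[3]
Op 12: conn=42 S1=29 S2=47 S3=-33 S4=45 blocked=[3]

Answer: S3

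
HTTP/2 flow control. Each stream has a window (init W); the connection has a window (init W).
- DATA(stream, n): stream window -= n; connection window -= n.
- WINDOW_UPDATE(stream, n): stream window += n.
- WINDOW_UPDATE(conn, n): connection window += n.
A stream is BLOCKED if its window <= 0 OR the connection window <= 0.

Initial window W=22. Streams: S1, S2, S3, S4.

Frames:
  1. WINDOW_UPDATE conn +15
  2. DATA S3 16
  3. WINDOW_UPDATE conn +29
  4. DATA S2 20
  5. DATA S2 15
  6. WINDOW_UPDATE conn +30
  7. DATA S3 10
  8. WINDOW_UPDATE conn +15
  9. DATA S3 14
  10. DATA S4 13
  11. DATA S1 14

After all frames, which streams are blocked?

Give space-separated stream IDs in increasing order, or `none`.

Answer: S2 S3

Derivation:
Op 1: conn=37 S1=22 S2=22 S3=22 S4=22 blocked=[]
Op 2: conn=21 S1=22 S2=22 S3=6 S4=22 blocked=[]
Op 3: conn=50 S1=22 S2=22 S3=6 S4=22 blocked=[]
Op 4: conn=30 S1=22 S2=2 S3=6 S4=22 blocked=[]
Op 5: conn=15 S1=22 S2=-13 S3=6 S4=22 blocked=[2]
Op 6: conn=45 S1=22 S2=-13 S3=6 S4=22 blocked=[2]
Op 7: conn=35 S1=22 S2=-13 S3=-4 S4=22 blocked=[2, 3]
Op 8: conn=50 S1=22 S2=-13 S3=-4 S4=22 blocked=[2, 3]
Op 9: conn=36 S1=22 S2=-13 S3=-18 S4=22 blocked=[2, 3]
Op 10: conn=23 S1=22 S2=-13 S3=-18 S4=9 blocked=[2, 3]
Op 11: conn=9 S1=8 S2=-13 S3=-18 S4=9 blocked=[2, 3]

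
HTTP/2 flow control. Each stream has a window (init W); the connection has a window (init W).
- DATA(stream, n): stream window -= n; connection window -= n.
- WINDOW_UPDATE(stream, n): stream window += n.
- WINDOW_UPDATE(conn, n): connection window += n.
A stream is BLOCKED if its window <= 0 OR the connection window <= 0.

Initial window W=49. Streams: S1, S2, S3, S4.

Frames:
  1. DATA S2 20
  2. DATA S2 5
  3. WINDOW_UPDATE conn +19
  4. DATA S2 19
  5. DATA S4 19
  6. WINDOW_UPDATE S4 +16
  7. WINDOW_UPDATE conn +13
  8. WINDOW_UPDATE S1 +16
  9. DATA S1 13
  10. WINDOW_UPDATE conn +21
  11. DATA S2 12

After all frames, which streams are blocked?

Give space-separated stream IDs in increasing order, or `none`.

Answer: S2

Derivation:
Op 1: conn=29 S1=49 S2=29 S3=49 S4=49 blocked=[]
Op 2: conn=24 S1=49 S2=24 S3=49 S4=49 blocked=[]
Op 3: conn=43 S1=49 S2=24 S3=49 S4=49 blocked=[]
Op 4: conn=24 S1=49 S2=5 S3=49 S4=49 blocked=[]
Op 5: conn=5 S1=49 S2=5 S3=49 S4=30 blocked=[]
Op 6: conn=5 S1=49 S2=5 S3=49 S4=46 blocked=[]
Op 7: conn=18 S1=49 S2=5 S3=49 S4=46 blocked=[]
Op 8: conn=18 S1=65 S2=5 S3=49 S4=46 blocked=[]
Op 9: conn=5 S1=52 S2=5 S3=49 S4=46 blocked=[]
Op 10: conn=26 S1=52 S2=5 S3=49 S4=46 blocked=[]
Op 11: conn=14 S1=52 S2=-7 S3=49 S4=46 blocked=[2]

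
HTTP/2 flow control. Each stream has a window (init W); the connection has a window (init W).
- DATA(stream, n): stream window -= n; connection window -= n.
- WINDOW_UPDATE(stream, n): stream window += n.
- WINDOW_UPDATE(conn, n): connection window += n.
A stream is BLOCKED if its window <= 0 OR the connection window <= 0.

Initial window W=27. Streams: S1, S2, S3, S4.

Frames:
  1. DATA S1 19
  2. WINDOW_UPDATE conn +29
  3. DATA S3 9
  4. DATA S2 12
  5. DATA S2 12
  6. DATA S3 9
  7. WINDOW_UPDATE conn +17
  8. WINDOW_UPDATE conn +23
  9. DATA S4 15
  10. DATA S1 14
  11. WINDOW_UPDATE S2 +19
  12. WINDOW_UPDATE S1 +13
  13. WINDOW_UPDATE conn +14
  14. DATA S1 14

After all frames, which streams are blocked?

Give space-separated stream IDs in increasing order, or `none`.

Op 1: conn=8 S1=8 S2=27 S3=27 S4=27 blocked=[]
Op 2: conn=37 S1=8 S2=27 S3=27 S4=27 blocked=[]
Op 3: conn=28 S1=8 S2=27 S3=18 S4=27 blocked=[]
Op 4: conn=16 S1=8 S2=15 S3=18 S4=27 blocked=[]
Op 5: conn=4 S1=8 S2=3 S3=18 S4=27 blocked=[]
Op 6: conn=-5 S1=8 S2=3 S3=9 S4=27 blocked=[1, 2, 3, 4]
Op 7: conn=12 S1=8 S2=3 S3=9 S4=27 blocked=[]
Op 8: conn=35 S1=8 S2=3 S3=9 S4=27 blocked=[]
Op 9: conn=20 S1=8 S2=3 S3=9 S4=12 blocked=[]
Op 10: conn=6 S1=-6 S2=3 S3=9 S4=12 blocked=[1]
Op 11: conn=6 S1=-6 S2=22 S3=9 S4=12 blocked=[1]
Op 12: conn=6 S1=7 S2=22 S3=9 S4=12 blocked=[]
Op 13: conn=20 S1=7 S2=22 S3=9 S4=12 blocked=[]
Op 14: conn=6 S1=-7 S2=22 S3=9 S4=12 blocked=[1]

Answer: S1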